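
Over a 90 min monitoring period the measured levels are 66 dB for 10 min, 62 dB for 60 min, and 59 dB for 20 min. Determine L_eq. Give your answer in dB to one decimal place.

62.2 dB

The energy average is taken in the linear domain: L_eq = 10·log₁₀[(Σ tᵢ·10^(Lᵢ/10))/T], T = 90 min.
Σ tᵢ·10^(Lᵢ/10) = 10·10^(66/10) + 60·10^(62/10) + 20·10^(59/10) = 1.508e+08.
L_eq = 10·log₁₀(1.508e+08/90) = 62.24 dB.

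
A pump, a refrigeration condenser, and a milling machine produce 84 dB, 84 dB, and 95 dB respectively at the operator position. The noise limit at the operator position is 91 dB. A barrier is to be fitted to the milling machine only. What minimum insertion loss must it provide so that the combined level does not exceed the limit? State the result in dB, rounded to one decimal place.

6.2 dB

The untreated sources together contribute 10^(84/10) + 10^(84/10) = 5.024e+08, i.e. 87.01 dB.
The limit corresponds to 10^(91/10) = 1.259e+09; subtracting the fixed part leaves 7.565e+08 for the milling machine, i.e. 88.79 dB.
So the milling machine must be reduced from 95 to 88.79 dB: IL = 6.21 dB.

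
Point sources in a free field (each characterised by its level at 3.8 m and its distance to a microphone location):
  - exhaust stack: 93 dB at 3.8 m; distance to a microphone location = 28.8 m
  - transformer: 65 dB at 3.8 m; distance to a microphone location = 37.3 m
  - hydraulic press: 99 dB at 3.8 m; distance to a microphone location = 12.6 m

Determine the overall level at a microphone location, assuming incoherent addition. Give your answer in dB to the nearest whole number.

Apply inverse-square spreading to bring every level to the receiver, then sum 10^(L/10).
exhaust stack: 93 − 20·log₁₀(28.8/3.8) = 93 − 17.59 = 75.41 dB.
transformer: 65 − 20·log₁₀(37.3/3.8) = 65 − 19.84 = 45.16 dB.
hydraulic press: 99 − 20·log₁₀(12.6/3.8) = 99 − 10.41 = 88.59 dB.
Σ 10^(L/10) = 7.572e+08 → L_total = 10·log₁₀(7.572e+08) = 88.79 dB.

89 dB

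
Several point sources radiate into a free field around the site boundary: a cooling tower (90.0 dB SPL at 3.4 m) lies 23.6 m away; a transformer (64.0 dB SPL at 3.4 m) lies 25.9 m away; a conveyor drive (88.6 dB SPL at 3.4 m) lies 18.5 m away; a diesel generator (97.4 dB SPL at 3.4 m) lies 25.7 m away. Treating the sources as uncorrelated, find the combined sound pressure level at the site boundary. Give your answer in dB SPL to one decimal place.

First find each source's level at the receiver (point-source: −20·log₁₀(r/r_ref)), then combine on an intensity basis.
cooling tower: 90.0 − 20·log₁₀(23.6/3.4) = 90.0 − 16.83 = 73.17 dB SPL.
transformer: 64.0 − 20·log₁₀(25.9/3.4) = 64.0 − 17.64 = 46.36 dB SPL.
conveyor drive: 88.6 − 20·log₁₀(18.5/3.4) = 88.6 − 14.71 = 73.89 dB SPL.
diesel generator: 97.4 − 20·log₁₀(25.7/3.4) = 97.4 − 17.57 = 79.83 dB SPL.
Σ 10^(L/10) = 1.414e+08 → L_total = 10·log₁₀(1.414e+08) = 81.51 dB SPL.

81.5 dB SPL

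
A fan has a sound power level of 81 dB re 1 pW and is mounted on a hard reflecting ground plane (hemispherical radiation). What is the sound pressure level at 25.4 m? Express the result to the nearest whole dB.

The power spreads over a hemisphere of area 2π·r², so L_p = L_w − 10·log₁₀(2π·r²).
2π·r² = 4054 m², 10·log₁₀ of that is 36.078 dB.
L_p = 81 − 36.078 = 44.92 dB.

45 dB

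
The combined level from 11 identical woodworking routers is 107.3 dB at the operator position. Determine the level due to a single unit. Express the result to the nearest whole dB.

97 dB

For N identical incoherent sources L_total = L₁ + 10·log₁₀ N, so L₁ = 107.3 − 10·log₁₀(11) = 107.3 − 10.414.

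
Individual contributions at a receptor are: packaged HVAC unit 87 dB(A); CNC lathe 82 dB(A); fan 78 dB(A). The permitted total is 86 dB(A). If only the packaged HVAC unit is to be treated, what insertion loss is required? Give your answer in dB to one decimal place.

4.5 dB

Fixed contribution from the other sources: Σ 10^(L/10) = 10^(82/10) + 10^(78/10) = 2.216e+08 (83.46 dB(A)).
To meet 86 dB(A) overall, the treated packaged HVAC unit may contribute at most 10^(86/10) − 2.216e+08 = 1.765e+08, i.e. 82.47 dB(A).
So the packaged HVAC unit must be reduced from 87 to 82.47 dB(A): IL = 4.53 dB.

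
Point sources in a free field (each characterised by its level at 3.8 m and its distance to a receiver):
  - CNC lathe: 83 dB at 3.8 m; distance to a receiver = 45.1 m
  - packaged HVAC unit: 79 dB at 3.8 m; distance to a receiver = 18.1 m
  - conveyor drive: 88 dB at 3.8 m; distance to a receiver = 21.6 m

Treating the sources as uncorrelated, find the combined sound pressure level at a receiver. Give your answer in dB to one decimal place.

First find each source's level at the receiver (point-source: −20·log₁₀(r/r_ref)), then combine on an intensity basis.
CNC lathe: 83 − 20·log₁₀(45.1/3.8) = 83 − 21.49 = 61.51 dB.
packaged HVAC unit: 79 − 20·log₁₀(18.1/3.8) = 79 − 13.56 = 65.44 dB.
conveyor drive: 88 − 20·log₁₀(21.6/3.8) = 88 − 15.09 = 72.91 dB.
Σ 10^(L/10) = 2.445e+07 → L_total = 10·log₁₀(2.445e+07) = 73.88 dB.

73.9 dB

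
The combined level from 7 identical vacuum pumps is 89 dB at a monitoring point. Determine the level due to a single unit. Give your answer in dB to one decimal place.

80.5 dB

7 equal contributions raise the level by 10·log₁₀ 7 = 8.451 dB, so each unit alone gives 89 − 8.451.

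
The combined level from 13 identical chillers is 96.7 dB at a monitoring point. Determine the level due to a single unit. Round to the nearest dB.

86 dB

Dividing the total intensity by 13 lowers the level by 10·log₁₀ 13 = 11.139 dB: L₁ = 96.7 − 11.139.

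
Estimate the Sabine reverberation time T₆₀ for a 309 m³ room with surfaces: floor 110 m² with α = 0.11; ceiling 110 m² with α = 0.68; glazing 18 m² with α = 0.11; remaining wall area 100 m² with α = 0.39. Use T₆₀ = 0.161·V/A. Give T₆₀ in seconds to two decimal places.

Total absorption A = 110·0.11 + 110·0.68 + 18·0.11 + 100·0.39 = 127.88 m² sabins.
T₆₀ = 0.161·V/A = 0.161·309/127.88 = 0.389 s.

0.39 s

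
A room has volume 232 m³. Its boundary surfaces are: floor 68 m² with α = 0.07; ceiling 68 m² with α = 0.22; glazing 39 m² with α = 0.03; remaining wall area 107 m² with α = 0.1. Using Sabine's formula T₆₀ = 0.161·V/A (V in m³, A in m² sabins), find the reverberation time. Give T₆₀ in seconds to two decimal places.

Total absorption A = 68·0.07 + 68·0.22 + 39·0.03 + 107·0.1 = 31.59 m² sabins.
T₆₀ = 0.161 × 232 / 31.59 = 1.182 s.

1.18 s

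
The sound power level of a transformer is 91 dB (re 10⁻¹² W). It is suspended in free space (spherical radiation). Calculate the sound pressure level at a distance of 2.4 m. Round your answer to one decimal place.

Free-field spherical radiation: L_p = L_w − 10·log₁₀(4π·r²), r = 2.4 m.
4π·r² = 72.38 m², 10·log₁₀ of that is 18.596 dB.
L_p = 91 − 18.596 = 72.40 dB.

72.4 dB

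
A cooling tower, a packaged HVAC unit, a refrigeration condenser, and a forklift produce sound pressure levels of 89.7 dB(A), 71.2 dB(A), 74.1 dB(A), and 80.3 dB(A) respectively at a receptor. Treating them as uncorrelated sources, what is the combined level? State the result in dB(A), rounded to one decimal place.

90.3 dB(A)

For uncorrelated sources the intensities add, so convert each level to linear form, sum, and take 10·log₁₀ of the total.
Σ 10^(L/10) = 10^(89.7/10) + 10^(71.2/10) + 10^(74.1/10) + 10^(80.3/10) = 1.079e+09.
L_total = 10·log₁₀(1.079e+09) = 90.33 dB(A).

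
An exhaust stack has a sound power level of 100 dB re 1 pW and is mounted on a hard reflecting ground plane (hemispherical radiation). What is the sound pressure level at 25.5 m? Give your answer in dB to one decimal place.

The power spreads over a hemisphere of area 2π·r², so L_p = L_w − 10·log₁₀(2π·r²).
2π·r² = 4086 m², 10·log₁₀ of that is 36.113 dB.
L_p = 100 − 36.113 = 63.89 dB.

63.9 dB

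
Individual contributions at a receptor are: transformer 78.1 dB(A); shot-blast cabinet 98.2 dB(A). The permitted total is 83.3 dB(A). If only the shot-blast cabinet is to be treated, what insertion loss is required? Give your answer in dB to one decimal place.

Everything except the shot-blast cabinet sums to 10^(78.1/10) = 6.457e+07 in linear terms, 78.10 dB(A).
To meet 83.3 dB(A) overall, the treated shot-blast cabinet may contribute at most 10^(83.3/10) − 6.457e+07 = 1.492e+08, i.e. 81.74 dB(A).
So the shot-blast cabinet must be reduced from 98.2 to 81.74 dB(A): IL = 16.46 dB.

16.5 dB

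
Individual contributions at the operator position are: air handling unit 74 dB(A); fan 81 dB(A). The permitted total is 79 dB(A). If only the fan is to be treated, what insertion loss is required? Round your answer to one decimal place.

Everything except the fan sums to 10^(74/10) = 2.512e+07 in linear terms, 74.00 dB(A).
The limit corresponds to 10^(79/10) = 7.943e+07; subtracting the fixed part leaves 5.431e+07 for the fan, i.e. 77.35 dB(A).
Required insertion loss = 81 − 77.35 = 3.65 dB.

3.7 dB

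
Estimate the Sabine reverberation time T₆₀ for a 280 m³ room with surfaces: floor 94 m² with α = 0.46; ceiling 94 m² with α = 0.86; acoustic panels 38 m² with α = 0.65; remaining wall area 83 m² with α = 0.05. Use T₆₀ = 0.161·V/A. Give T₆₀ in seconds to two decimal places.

0.29 s

Summing Sᵢαᵢ: 94·0.46 + 94·0.86 + 38·0.65 + 83·0.05 = 152.93 m².
T₆₀ = 0.161·V/A = 0.161·280/152.93 = 0.295 s.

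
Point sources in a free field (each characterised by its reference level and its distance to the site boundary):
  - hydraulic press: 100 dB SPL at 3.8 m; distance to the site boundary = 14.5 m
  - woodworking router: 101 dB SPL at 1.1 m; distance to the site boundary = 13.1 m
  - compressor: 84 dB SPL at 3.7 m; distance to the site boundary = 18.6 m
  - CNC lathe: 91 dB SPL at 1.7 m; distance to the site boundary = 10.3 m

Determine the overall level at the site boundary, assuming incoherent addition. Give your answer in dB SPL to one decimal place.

89.1 dB SPL

Propagate each source to the receiver with L = L_ref − 20·log₁₀(r/r_ref), then add intensities.
hydraulic press: 100 − 20·log₁₀(14.5/3.8) = 100 − 11.63 = 88.37 dB SPL.
woodworking router: 101 − 20·log₁₀(13.1/1.1) = 101 − 21.52 = 79.48 dB SPL.
compressor: 84 − 20·log₁₀(18.6/3.7) = 84 − 14.03 = 69.97 dB SPL.
CNC lathe: 91 − 20·log₁₀(10.3/1.7) = 91 − 15.65 = 75.35 dB SPL.
Σ 10^(L/10) = 8.198e+08 → L_total = 10·log₁₀(8.198e+08) = 89.14 dB SPL.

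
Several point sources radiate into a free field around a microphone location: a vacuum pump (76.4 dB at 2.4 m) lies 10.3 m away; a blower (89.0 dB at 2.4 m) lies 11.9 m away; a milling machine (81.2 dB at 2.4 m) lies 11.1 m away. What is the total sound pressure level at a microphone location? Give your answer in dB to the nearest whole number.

Propagate each source to the receiver with L = L_ref − 20·log₁₀(r/r_ref), then add intensities.
vacuum pump: 76.4 − 20·log₁₀(10.3/2.4) = 76.4 − 12.65 = 63.75 dB.
blower: 89.0 − 20·log₁₀(11.9/2.4) = 89.0 − 13.91 = 75.09 dB.
milling machine: 81.2 − 20·log₁₀(11.1/2.4) = 81.2 − 13.30 = 67.90 dB.
Σ 10^(L/10) = 4.084e+07 → L_total = 10·log₁₀(4.084e+07) = 76.11 dB.

76 dB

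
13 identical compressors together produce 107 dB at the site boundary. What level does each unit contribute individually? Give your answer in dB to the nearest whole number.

For N identical incoherent sources L_total = L₁ + 10·log₁₀ N, so L₁ = 107 − 10·log₁₀(13) = 107 − 11.139.

96 dB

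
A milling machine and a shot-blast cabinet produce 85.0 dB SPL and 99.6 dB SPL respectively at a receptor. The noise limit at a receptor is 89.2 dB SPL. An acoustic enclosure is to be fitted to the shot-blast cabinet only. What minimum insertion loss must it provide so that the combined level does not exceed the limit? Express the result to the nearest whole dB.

12 dB

Everything except the shot-blast cabinet sums to 10^(85.0/10) = 3.162e+08 in linear terms, 85.00 dB SPL.
To meet 89.2 dB SPL overall, the treated shot-blast cabinet may contribute at most 10^(89.2/10) − 3.162e+08 = 5.155e+08, i.e. 87.12 dB SPL.
Required insertion loss = 99.6 − 87.12 = 12.48 dB.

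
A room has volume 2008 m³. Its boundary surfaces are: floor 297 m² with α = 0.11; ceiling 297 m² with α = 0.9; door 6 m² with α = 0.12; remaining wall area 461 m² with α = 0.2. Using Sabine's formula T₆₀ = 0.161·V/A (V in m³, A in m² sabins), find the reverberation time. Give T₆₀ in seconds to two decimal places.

0.82 s

Summing Sᵢαᵢ: 297·0.11 + 297·0.9 + 6·0.12 + 461·0.2 = 392.89 m².
T₆₀ = 0.161 × 2008 / 392.89 = 0.823 s.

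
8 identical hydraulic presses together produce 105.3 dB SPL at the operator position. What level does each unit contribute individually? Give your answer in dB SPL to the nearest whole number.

96 dB SPL

Dividing the total intensity by 8 lowers the level by 10·log₁₀ 8 = 9.031 dB: L₁ = 105.3 − 9.031.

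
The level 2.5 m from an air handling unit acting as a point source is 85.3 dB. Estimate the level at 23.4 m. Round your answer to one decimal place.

65.9 dB

For a point source, L₂ = L₁ − 20·log₁₀(r₂/r₁).
L₂ = 85.3 − 20·log₁₀(23.4/2.5) = 85.3 − 19.426 = 65.87 dB.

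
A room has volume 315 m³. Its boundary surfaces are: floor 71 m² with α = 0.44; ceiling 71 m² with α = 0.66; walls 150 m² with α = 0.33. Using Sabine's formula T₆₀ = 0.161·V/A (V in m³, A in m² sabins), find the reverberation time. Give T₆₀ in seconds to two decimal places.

A = Σ Sᵢαᵢ = 71·0.44 + 71·0.66 + 150·0.33 = 127.60 m².
T₆₀ = 0.161·V/A = 0.161·315/127.60 = 0.397 s.

0.40 s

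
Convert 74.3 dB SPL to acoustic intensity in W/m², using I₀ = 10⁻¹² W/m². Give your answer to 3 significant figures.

2.69e-05 W/m²

I = I₀·10^(L/10) = 10⁻¹² × 10^(74.3/10) = 10^(-4.570).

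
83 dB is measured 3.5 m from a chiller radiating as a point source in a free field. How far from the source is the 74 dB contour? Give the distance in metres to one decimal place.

9.9 m

The 9.0 dB drop corresponds to a distance ratio of 10^(9.0/20) for a point source.
r₂ = 3.5·10^((83−74)/20) = 3.5·10^(9.0/20) = 9.86 m.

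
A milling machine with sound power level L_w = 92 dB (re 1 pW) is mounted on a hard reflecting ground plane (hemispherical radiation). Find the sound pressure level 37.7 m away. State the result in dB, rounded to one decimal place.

52.5 dB

L_p = L_w − 10·log₁₀(2π·r²) with r = 37.7 m.
2π·r² = 8930 m², 10·log₁₀ of that is 39.509 dB.
L_p = 92 − 39.509 = 52.49 dB.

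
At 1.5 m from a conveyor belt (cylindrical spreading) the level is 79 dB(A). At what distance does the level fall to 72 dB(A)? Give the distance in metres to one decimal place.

For a line source L₁ − L₂ = 10·log₁₀(r₂/r₁), so r₂ = r₁·10^((L₁−L₂)/10).
r₂ = 1.5·10^((79−72)/10) = 1.5·10^(7.0/10) = 7.52 m.

7.5 m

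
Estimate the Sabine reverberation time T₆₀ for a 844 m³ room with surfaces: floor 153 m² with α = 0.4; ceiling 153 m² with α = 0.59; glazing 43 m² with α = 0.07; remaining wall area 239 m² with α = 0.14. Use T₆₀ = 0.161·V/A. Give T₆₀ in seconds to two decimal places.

0.72 s

A = Σ Sᵢαᵢ = 153·0.4 + 153·0.59 + 43·0.07 + 239·0.14 = 187.94 m².
T₆₀ = 0.161 × 844 / 187.94 = 0.723 s.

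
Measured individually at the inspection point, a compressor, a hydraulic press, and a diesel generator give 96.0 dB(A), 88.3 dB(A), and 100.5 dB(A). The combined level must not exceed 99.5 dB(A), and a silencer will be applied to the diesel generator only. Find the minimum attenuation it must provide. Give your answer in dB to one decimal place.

The untreated sources together contribute 10^(96.0/10) + 10^(88.3/10) = 4.657e+09, i.e. 96.68 dB(A).
The limit corresponds to 10^(99.5/10) = 8.913e+09; subtracting the fixed part leaves 4.255e+09 for the diesel generator, i.e. 96.29 dB(A).
So the diesel generator must be reduced from 100.5 to 96.29 dB(A): IL = 4.21 dB.

4.2 dB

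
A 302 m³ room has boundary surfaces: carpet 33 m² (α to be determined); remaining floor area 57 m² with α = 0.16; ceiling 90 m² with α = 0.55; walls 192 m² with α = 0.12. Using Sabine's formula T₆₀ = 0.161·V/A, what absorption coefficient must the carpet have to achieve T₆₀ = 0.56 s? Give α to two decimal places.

A = 0.161·V/T₆₀ = 0.161·302/0.56 = 86.82 m² sabins.
Absorption from the other surfaces = 57·0.16 + 90·0.55 + 192·0.12 = 81.66 m², so the carpet must supply 5.16 m² over 33 m².
α = 5.16/33 = 0.157.

0.16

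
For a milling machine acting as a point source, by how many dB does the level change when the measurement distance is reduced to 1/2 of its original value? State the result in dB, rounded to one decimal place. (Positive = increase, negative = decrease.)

+6.0 dB

A point source loses 6 dB per doubling of distance; generally ΔL = −20·log₁₀(r₂/r₁).
ΔL = −20·log₁₀(0.5) = +6.02 dB.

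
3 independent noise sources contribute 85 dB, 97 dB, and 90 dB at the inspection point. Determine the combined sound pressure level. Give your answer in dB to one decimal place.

For uncorrelated sources the intensities add, so convert each level to linear form, sum, and take 10·log₁₀ of the total.
Σ 10^(L/10) = 10^(85/10) + 10^(97/10) + 10^(90/10) = 6.328e+09.
L_total = 10·log₁₀(6.328e+09) = 98.01 dB.

98.0 dB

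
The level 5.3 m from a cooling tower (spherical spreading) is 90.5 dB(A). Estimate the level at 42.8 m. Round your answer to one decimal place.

Spherical spreading from a point source gives a 20·log₁₀(r₂/r₁) drop.
L₂ = 90.5 − 20·log₁₀(42.8/5.3) = 90.5 − 18.143 = 72.36 dB(A).

72.4 dB(A)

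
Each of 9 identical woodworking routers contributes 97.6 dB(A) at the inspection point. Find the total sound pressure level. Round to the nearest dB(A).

107 dB(A)

N identical incoherent sources raise the level by 10·log₁₀ N.
L_total = 97.6 + 10·log₁₀(9) = 97.6 + 9.542 = 107.14 dB(A).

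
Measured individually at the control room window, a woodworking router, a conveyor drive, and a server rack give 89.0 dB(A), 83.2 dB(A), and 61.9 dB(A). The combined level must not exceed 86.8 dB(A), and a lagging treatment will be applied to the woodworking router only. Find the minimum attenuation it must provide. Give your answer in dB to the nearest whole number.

Fixed contribution from the other sources: Σ 10^(L/10) = 10^(83.2/10) + 10^(61.9/10) = 2.105e+08 (83.23 dB(A)).
To meet 86.8 dB(A) overall, the treated woodworking router may contribute at most 10^(86.8/10) − 2.105e+08 = 2.682e+08, i.e. 84.28 dB(A).
Required insertion loss = 89.0 − 84.28 = 4.72 dB.

5 dB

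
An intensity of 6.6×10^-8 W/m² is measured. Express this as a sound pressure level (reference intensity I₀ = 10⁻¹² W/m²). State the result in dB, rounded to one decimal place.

L = 10·log₁₀(I/I₀) = 10·log₁₀(6.6×10^-8/10⁻¹²) = 10·log₁₀(6.6×10^4).
L = 10·(0.8195 + 4) = 48.20 dB.

48.2 dB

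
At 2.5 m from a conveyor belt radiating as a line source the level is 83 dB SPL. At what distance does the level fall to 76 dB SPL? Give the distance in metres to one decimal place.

12.5 m

For a line source L₁ − L₂ = 10·log₁₀(r₂/r₁), so r₂ = r₁·10^((L₁−L₂)/10).
r₂ = 2.5·10^((83−76)/10) = 2.5·10^(7.0/10) = 12.53 m.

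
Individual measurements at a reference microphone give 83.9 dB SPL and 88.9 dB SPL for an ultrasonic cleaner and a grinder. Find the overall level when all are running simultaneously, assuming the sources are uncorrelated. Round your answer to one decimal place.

Incoherent sources combine by intensity addition: L_total = 10·log₁₀(Σ 10^(L_i/10)).
Σ 10^(L/10) = 10^(83.9/10) + 10^(88.9/10) = 1.022e+09.
L_total = 10·log₁₀(1.022e+09) = 90.09 dB SPL.

90.1 dB SPL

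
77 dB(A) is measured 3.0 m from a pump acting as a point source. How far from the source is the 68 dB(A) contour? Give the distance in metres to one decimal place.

Point-source spreading drops the level by 20·log₁₀(r₂/r₁); inverting, r₂/r₁ = 10^(ΔL/20).
r₂ = 3.0·10^((77−68)/20) = 3.0·10^(9.0/20) = 8.46 m.

8.5 m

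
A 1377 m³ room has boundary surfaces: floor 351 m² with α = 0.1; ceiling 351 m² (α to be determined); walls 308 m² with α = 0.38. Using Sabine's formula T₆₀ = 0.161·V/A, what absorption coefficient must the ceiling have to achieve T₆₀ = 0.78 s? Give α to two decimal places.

A = 0.161·V/T₆₀ = 0.161·1377/0.78 = 284.23 m² sabins.
Absorption from the other surfaces = 351·0.1 + 308·0.38 = 152.14 m², so the ceiling must supply 132.09 m² over 351 m².
α = 132.09/351 = 0.376.

0.38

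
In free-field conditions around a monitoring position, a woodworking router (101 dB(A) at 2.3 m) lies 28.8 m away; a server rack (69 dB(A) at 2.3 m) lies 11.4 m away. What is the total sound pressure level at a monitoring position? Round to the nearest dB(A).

79 dB(A)

First find each source's level at the receiver (point-source: −20·log₁₀(r/r_ref)), then combine on an intensity basis.
woodworking router: 101 − 20·log₁₀(28.8/2.3) = 101 − 21.95 = 79.05 dB(A).
server rack: 69 − 20·log₁₀(11.4/2.3) = 69 − 13.90 = 55.10 dB(A).
Σ 10^(L/10) = 8.062e+07 → L_total = 10·log₁₀(8.062e+07) = 79.06 dB(A).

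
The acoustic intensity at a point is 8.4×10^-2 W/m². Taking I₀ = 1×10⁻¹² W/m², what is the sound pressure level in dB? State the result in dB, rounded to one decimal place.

L = 10·log₁₀(I/I₀) = 10·log₁₀(8.4×10^-2/10⁻¹²) = 10·log₁₀(8.4×10^10).
L = 10·(0.9243 + 10) = 109.24 dB.

109.2 dB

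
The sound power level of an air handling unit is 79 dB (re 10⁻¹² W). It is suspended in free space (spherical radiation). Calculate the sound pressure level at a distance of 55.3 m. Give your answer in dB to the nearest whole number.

33 dB

Free-field spherical radiation: L_p = L_w − 10·log₁₀(4π·r²), r = 55.3 m.
4π·r² = 3.843e+04 m², 10·log₁₀ of that is 45.847 dB.
L_p = 79 − 45.847 = 33.15 dB.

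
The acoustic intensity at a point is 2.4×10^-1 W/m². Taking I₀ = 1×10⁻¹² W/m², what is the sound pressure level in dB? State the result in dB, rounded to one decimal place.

113.8 dB

L = 10·log₁₀(I/I₀) = 10·log₁₀(2.4×10^-1/10⁻¹²) = 10·log₁₀(2.4×10^11).
L = 10·(0.3802 + 11) = 113.80 dB.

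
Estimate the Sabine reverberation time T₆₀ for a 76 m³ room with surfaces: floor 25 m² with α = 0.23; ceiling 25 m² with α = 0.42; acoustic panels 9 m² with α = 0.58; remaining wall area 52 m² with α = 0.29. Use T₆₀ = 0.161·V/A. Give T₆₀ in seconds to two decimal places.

0.33 s

Summing Sᵢαᵢ: 25·0.23 + 25·0.42 + 9·0.58 + 52·0.29 = 36.55 m².
T₆₀ = 0.161·V/A = 0.161·76/36.55 = 0.335 s.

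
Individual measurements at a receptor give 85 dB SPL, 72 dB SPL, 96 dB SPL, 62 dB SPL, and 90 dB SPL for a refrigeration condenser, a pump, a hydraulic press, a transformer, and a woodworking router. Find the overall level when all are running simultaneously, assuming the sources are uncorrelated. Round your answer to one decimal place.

97.3 dB SPL

For uncorrelated sources the intensities add, so convert each level to linear form, sum, and take 10·log₁₀ of the total.
Σ 10^(L/10) = 10^(85/10) + 10^(72/10) + 10^(96/10) + 10^(62/10) + 10^(90/10) = 5.315e+09.
L_total = 10·log₁₀(5.315e+09) = 97.25 dB SPL.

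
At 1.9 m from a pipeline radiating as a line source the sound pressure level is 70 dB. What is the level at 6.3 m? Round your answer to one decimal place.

64.8 dB

For a line source, L₂ = L₁ − 10·log₁₀(r₂/r₁).
L₂ = 70 − 10·log₁₀(6.3/1.9) = 70 − 5.206 = 64.79 dB.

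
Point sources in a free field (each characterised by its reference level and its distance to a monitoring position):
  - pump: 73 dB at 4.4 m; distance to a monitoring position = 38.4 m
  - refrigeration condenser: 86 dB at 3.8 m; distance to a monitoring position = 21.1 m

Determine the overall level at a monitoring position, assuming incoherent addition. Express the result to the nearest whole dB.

71 dB

First find each source's level at the receiver (point-source: −20·log₁₀(r/r_ref)), then combine on an intensity basis.
pump: 73 − 20·log₁₀(38.4/4.4) = 73 − 18.82 = 54.18 dB.
refrigeration condenser: 86 − 20·log₁₀(21.1/3.8) = 86 − 14.89 = 71.11 dB.
Σ 10^(L/10) = 1.317e+07 → L_total = 10·log₁₀(1.317e+07) = 71.20 dB.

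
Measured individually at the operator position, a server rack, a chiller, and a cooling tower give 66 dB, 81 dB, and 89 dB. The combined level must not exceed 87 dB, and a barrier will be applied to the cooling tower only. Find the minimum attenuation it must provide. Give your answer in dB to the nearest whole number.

3 dB

Everything except the cooling tower sums to 10^(66/10) + 10^(81/10) = 1.299e+08 in linear terms, 81.14 dB.
The limit corresponds to 10^(87/10) = 5.012e+08; subtracting the fixed part leaves 3.713e+08 for the cooling tower, i.e. 85.70 dB.
Required insertion loss = 89 − 85.70 = 3.30 dB.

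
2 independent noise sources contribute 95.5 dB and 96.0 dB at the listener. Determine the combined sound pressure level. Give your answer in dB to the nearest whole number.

For uncorrelated sources the intensities add, so convert each level to linear form, sum, and take 10·log₁₀ of the total.
Σ 10^(L/10) = 10^(95.5/10) + 10^(96.0/10) = 7.529e+09.
L_total = 10·log₁₀(7.529e+09) = 98.77 dB.

99 dB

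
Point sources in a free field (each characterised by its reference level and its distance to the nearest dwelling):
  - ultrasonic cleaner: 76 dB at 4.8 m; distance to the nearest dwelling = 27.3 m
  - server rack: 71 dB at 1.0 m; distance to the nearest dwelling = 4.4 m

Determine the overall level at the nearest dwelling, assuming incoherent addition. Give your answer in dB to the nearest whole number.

First find each source's level at the receiver (point-source: −20·log₁₀(r/r_ref)), then combine on an intensity basis.
ultrasonic cleaner: 76 − 20·log₁₀(27.3/4.8) = 76 − 15.10 = 60.90 dB.
server rack: 71 − 20·log₁₀(4.4/1.0) = 71 − 12.87 = 58.13 dB.
Σ 10^(L/10) = 1.881e+06 → L_total = 10·log₁₀(1.881e+06) = 62.74 dB.

63 dB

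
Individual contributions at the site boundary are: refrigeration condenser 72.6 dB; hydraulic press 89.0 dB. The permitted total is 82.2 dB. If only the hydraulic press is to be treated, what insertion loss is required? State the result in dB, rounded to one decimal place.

7.3 dB

The untreated sources together contribute 10^(72.6/10) = 1.820e+07, i.e. 72.60 dB.
The limit corresponds to 10^(82.2/10) = 1.660e+08; subtracting the fixed part leaves 1.478e+08 for the hydraulic press, i.e. 81.70 dB.
Required insertion loss = 89.0 − 81.70 = 7.30 dB.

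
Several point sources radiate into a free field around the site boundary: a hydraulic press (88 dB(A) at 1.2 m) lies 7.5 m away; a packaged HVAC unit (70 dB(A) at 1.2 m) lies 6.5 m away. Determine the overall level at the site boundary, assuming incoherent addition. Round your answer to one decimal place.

First find each source's level at the receiver (point-source: −20·log₁₀(r/r_ref)), then combine on an intensity basis.
hydraulic press: 88 − 20·log₁₀(7.5/1.2) = 88 − 15.92 = 72.08 dB(A).
packaged HVAC unit: 70 − 20·log₁₀(6.5/1.2) = 70 − 14.67 = 55.33 dB(A).
Σ 10^(L/10) = 1.649e+07 → L_total = 10·log₁₀(1.649e+07) = 72.17 dB(A).

72.2 dB(A)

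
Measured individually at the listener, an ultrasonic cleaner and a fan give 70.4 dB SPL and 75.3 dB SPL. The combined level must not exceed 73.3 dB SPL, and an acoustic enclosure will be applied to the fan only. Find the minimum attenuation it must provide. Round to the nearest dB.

5 dB

Everything except the fan sums to 10^(70.4/10) = 1.096e+07 in linear terms, 70.40 dB SPL.
To meet 73.3 dB SPL overall, the treated fan may contribute at most 10^(73.3/10) − 1.096e+07 = 1.041e+07, i.e. 70.18 dB SPL.
So the fan must be reduced from 75.3 to 70.18 dB SPL: IL = 5.12 dB.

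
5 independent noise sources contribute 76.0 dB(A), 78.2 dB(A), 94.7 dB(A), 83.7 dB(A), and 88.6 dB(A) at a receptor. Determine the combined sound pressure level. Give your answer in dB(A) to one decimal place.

96.0 dB(A)

For uncorrelated sources the intensities add, so convert each level to linear form, sum, and take 10·log₁₀ of the total.
Σ 10^(L/10) = 10^(76.0/10) + 10^(78.2/10) + 10^(94.7/10) + 10^(83.7/10) + 10^(88.6/10) = 4.016e+09.
L_total = 10·log₁₀(4.016e+09) = 96.04 dB(A).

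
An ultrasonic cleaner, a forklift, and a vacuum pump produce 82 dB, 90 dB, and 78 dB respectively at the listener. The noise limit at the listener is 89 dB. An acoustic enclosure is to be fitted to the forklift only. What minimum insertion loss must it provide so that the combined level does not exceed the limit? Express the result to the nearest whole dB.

2 dB

The untreated sources together contribute 10^(82/10) + 10^(78/10) = 2.216e+08, i.e. 83.46 dB.
To meet 89 dB overall, the treated forklift may contribute at most 10^(89/10) − 2.216e+08 = 5.727e+08, i.e. 87.58 dB.
Required insertion loss = 90 − 87.58 = 2.42 dB.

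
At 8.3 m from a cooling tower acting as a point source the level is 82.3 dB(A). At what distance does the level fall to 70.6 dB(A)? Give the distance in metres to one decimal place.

31.9 m

Point-source spreading drops the level by 20·log₁₀(r₂/r₁); inverting, r₂/r₁ = 10^(ΔL/20).
r₂ = 8.3·10^((82.3−70.6)/20) = 8.3·10^(11.7/20) = 31.92 m.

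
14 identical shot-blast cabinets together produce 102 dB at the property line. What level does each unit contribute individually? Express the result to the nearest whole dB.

91 dB

For N identical incoherent sources L_total = L₁ + 10·log₁₀ N, so L₁ = 102 − 10·log₁₀(14) = 102 − 11.461.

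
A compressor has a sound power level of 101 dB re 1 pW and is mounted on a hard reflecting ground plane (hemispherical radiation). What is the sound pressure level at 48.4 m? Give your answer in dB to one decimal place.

59.3 dB

L_p = L_w − 10·log₁₀(2π·r²) with r = 48.4 m.
2π·r² = 1.472e+04 m², 10·log₁₀ of that is 41.679 dB.
L_p = 101 − 41.679 = 59.32 dB.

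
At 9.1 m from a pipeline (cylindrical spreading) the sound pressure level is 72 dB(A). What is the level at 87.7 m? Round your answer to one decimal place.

62.2 dB(A)

Cylindrical spreading from a line source gives a 10·log₁₀(r₂/r₁) drop.
L₂ = 72 − 10·log₁₀(87.7/9.1) = 72 − 9.840 = 62.16 dB(A).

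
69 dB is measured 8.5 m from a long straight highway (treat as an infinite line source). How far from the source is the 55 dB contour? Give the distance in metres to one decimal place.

213.5 m

For a line source L₁ − L₂ = 10·log₁₀(r₂/r₁), so r₂ = r₁·10^((L₁−L₂)/10).
r₂ = 8.5·10^((69−55)/10) = 8.5·10^(14.0/10) = 213.51 m.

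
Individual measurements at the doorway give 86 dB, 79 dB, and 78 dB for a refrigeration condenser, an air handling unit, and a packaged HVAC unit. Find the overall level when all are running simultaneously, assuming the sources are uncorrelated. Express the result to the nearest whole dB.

87 dB

Incoherent sources combine by intensity addition: L_total = 10·log₁₀(Σ 10^(L_i/10)).
Σ 10^(L/10) = 10^(86/10) + 10^(79/10) + 10^(78/10) = 5.406e+08.
L_total = 10·log₁₀(5.406e+08) = 87.33 dB.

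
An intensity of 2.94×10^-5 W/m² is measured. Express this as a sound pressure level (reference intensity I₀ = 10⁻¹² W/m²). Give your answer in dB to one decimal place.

Dividing by I₀ shifts the exponent by 12: I/I₀ = 2.94×10^7.
L = 10·(0.4683 + 7) = 74.68 dB.

74.7 dB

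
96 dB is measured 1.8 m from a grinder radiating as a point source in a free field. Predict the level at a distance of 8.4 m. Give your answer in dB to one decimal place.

82.6 dB

Point-source attenuation: ΔL = 20·log₁₀(r₂/r₁) = 20·log₁₀(8.4/1.8) = 13.380 dB.
L₂ = 96 − 20·log₁₀(8.4/1.8) = 96 − 13.380 = 82.62 dB.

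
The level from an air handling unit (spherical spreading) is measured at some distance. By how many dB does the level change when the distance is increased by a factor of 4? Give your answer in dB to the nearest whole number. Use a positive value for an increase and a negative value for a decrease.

-12 dB

With spherical spreading the level changes by −20·log₁₀(r₂/r₁).
ΔL = −20·log₁₀(4) = -12.04 dB.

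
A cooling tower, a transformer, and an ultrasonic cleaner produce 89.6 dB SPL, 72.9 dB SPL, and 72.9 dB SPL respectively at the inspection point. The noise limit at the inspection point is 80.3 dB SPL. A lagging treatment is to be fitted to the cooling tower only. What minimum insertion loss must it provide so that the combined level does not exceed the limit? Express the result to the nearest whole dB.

11 dB

Everything except the cooling tower sums to 10^(72.9/10) + 10^(72.9/10) = 3.900e+07 in linear terms, 75.91 dB SPL.
To meet 80.3 dB SPL overall, the treated cooling tower may contribute at most 10^(80.3/10) − 3.900e+07 = 6.816e+07, i.e. 78.33 dB SPL.
So the cooling tower must be reduced from 89.6 to 78.33 dB SPL: IL = 11.27 dB.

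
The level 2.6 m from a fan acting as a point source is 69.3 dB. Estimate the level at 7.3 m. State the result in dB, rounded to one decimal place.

60.3 dB

Point-source attenuation: ΔL = 20·log₁₀(r₂/r₁) = 20·log₁₀(7.3/2.6) = 8.967 dB.
L₂ = 69.3 − 20·log₁₀(7.3/2.6) = 69.3 − 8.967 = 60.33 dB.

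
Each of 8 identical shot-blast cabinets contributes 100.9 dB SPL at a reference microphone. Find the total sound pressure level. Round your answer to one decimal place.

109.9 dB SPL

L_total = L₁ + 10·log₁₀ N for N identical incoherent sources.
L_total = 100.9 + 10·log₁₀(8) = 100.9 + 9.031 = 109.93 dB SPL.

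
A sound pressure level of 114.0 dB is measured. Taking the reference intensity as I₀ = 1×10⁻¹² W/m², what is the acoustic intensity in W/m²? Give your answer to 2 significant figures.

I/I₀ = 10^(114.0/10) = 2.512e+11, so I = 2.512e+11 × 10⁻¹² W/m².

0.25 W/m²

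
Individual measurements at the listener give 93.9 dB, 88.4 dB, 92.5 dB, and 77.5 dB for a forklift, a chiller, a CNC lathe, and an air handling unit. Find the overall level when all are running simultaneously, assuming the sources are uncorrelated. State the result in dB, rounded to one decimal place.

For uncorrelated sources the intensities add, so convert each level to linear form, sum, and take 10·log₁₀ of the total.
Σ 10^(L/10) = 10^(93.9/10) + 10^(88.4/10) + 10^(92.5/10) + 10^(77.5/10) = 4.981e+09.
L_total = 10·log₁₀(4.981e+09) = 96.97 dB.

97.0 dB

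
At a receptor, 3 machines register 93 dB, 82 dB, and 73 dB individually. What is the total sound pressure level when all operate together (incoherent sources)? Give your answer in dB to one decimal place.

For uncorrelated sources the intensities add, so convert each level to linear form, sum, and take 10·log₁₀ of the total.
Σ 10^(L/10) = 10^(93/10) + 10^(82/10) + 10^(73/10) = 2.174e+09.
L_total = 10·log₁₀(2.174e+09) = 93.37 dB.

93.4 dB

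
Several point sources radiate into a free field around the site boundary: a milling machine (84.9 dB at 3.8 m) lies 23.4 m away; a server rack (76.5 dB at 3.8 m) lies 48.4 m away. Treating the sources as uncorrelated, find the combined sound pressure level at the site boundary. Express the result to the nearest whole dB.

69 dB

First find each source's level at the receiver (point-source: −20·log₁₀(r/r_ref)), then combine on an intensity basis.
milling machine: 84.9 − 20·log₁₀(23.4/3.8) = 84.9 − 15.79 = 69.11 dB.
server rack: 76.5 − 20·log₁₀(48.4/3.8) = 76.5 − 22.10 = 54.40 dB.
Σ 10^(L/10) = 8.425e+06 → L_total = 10·log₁₀(8.425e+06) = 69.26 dB.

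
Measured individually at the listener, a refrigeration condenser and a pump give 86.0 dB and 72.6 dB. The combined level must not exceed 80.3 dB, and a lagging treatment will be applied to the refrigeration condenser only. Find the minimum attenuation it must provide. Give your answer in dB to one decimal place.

The untreated sources together contribute 10^(72.6/10) = 1.820e+07, i.e. 72.60 dB.
The limit corresponds to 10^(80.3/10) = 1.072e+08; subtracting the fixed part leaves 8.895e+07 for the refrigeration condenser, i.e. 79.49 dB.
Required insertion loss = 86.0 − 79.49 = 6.51 dB.

6.5 dB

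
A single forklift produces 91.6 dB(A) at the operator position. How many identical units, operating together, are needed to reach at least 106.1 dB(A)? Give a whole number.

29

N identical sources give L₁ + 10·log₁₀ N, so require 10·log₁₀ N ≥ 106.1 − 91.6 = 14.5 dB.
N ≥ 10^(14.5/10) = 28.184, so N = 29.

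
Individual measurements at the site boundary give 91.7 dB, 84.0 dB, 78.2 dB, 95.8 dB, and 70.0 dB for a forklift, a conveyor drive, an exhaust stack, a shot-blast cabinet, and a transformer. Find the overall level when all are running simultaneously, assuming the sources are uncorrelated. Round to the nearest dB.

97 dB

For uncorrelated sources the intensities add, so convert each level to linear form, sum, and take 10·log₁₀ of the total.
Σ 10^(L/10) = 10^(91.7/10) + 10^(84.0/10) + 10^(78.2/10) + 10^(95.8/10) + 10^(70.0/10) = 5.608e+09.
L_total = 10·log₁₀(5.608e+09) = 97.49 dB.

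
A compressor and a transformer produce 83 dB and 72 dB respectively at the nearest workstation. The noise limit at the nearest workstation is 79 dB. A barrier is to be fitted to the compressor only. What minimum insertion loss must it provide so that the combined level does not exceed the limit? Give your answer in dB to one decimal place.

5.0 dB

Everything except the compressor sums to 10^(72/10) = 1.585e+07 in linear terms, 72.00 dB.
The limit corresponds to 10^(79/10) = 7.943e+07; subtracting the fixed part leaves 6.358e+07 for the compressor, i.e. 78.03 dB.
Required insertion loss = 83 − 78.03 = 4.97 dB.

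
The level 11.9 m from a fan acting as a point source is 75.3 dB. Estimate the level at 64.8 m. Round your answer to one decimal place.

Spherical spreading from a point source gives a 20·log₁₀(r₂/r₁) drop.
L₂ = 75.3 − 20·log₁₀(64.8/11.9) = 75.3 − 14.721 = 60.58 dB.

60.6 dB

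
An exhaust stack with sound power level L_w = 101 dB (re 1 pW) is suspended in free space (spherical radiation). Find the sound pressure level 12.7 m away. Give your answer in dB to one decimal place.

The power spreads over a sphere of area 4π·r², so L_p = L_w − 10·log₁₀(4π·r²).
4π·r² = 2027 m², 10·log₁₀ of that is 33.068 dB.
L_p = 101 − 33.068 = 67.93 dB.

67.9 dB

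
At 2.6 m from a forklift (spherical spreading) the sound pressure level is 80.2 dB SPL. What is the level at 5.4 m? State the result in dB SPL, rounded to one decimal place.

73.9 dB SPL

Spherical spreading from a point source gives a 20·log₁₀(r₂/r₁) drop.
L₂ = 80.2 − 20·log₁₀(5.4/2.6) = 80.2 − 6.348 = 73.85 dB SPL.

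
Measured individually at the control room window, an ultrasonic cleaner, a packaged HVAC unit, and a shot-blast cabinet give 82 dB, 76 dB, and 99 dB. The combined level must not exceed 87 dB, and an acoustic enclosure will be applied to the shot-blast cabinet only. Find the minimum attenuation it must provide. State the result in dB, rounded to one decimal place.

14.2 dB

Fixed contribution from the other sources: Σ 10^(L/10) = 10^(82/10) + 10^(76/10) = 1.983e+08 (82.97 dB).
The limit corresponds to 10^(87/10) = 5.012e+08; subtracting the fixed part leaves 3.029e+08 for the shot-blast cabinet, i.e. 84.81 dB.
So the shot-blast cabinet must be reduced from 99 to 84.81 dB: IL = 14.19 dB.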